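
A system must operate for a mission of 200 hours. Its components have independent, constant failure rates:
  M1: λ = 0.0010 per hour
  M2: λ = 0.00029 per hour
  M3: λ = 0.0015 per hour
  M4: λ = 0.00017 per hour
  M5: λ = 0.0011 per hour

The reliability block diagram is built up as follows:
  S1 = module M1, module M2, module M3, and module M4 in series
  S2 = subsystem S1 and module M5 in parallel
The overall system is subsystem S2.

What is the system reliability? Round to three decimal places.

0.912

R(M1) = exp(−0.0010 × 200) = 0.81873
R(M2) = exp(−0.00029 × 200) = 0.94365
R(M3) = exp(−0.0015 × 200) = 0.74082
R(M4) = exp(−0.00017 × 200) = 0.96657
R(M5) = exp(−0.0011 × 200) = 0.80252
Series (M1, M2, M3, and M4): 0.81873 × 0.94365 × 0.74082 × 0.96657 = 0.55322
Parallel ([0.55322] and M5): 1 − (1 − 0.55322)(1 − 0.80252) = 0.912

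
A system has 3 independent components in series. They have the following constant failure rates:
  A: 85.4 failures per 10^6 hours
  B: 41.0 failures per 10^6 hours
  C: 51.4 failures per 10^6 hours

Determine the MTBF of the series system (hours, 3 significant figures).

Series of exponential components: λ_sys = Σ λ_i
λ_sys = 0.0000854 + 0.0000410 + 0.0000514 = 1.7780e-04 /h
MTBF = 1 / λ_sys = 5620 h

5620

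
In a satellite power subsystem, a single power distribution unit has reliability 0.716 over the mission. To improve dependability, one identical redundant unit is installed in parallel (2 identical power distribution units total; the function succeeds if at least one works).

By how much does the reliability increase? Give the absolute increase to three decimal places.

0.203

R_before = 0.716
R_after = 1 − (1 − 0.716)^2 = 0.919
ΔR = 0.919 − 0.716 = 0.203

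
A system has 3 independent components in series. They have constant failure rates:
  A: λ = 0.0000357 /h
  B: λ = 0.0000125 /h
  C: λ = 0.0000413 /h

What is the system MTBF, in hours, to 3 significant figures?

Series of exponential components: λ_sys = Σ λ_i
λ_sys = 0.0000357 + 0.0000125 + 0.0000413 = 8.9500e-05 /h
MTBF = 1 / λ_sys = 11200 h

11200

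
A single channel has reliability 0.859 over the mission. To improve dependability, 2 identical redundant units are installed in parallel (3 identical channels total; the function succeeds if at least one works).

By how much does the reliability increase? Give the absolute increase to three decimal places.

0.138

R_before = 0.859
R_after = 1 − (1 − 0.859)^3 = 0.997
ΔR = 0.997 − 0.859 = 0.138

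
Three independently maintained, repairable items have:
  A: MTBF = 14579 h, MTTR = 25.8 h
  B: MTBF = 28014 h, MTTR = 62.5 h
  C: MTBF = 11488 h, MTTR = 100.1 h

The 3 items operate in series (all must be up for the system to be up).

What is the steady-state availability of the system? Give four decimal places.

A(A) = MTBF/(MTBF+MTTR) = 14579/(14579+25.8) = 0.998233
A(B) = MTBF/(MTBF+MTTR) = 28014/(28014+62.5) = 0.997774
A(C) = MTBF/(MTBF+MTTR) = 11488/(11488+100.1) = 0.991362
Series availability: 0.998233 × 0.997774 × 0.991362 = 0.9874

0.9874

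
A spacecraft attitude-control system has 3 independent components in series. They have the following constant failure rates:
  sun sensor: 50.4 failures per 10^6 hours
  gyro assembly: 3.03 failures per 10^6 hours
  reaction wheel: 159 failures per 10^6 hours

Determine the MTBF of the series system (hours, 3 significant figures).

Series of exponential components: λ_sys = Σ λ_i
λ_sys = 0.0000504 + 0.00000303 + 0.000159 = 2.1243e-04 /h
MTBF = 1 / λ_sys = 4710 h

4710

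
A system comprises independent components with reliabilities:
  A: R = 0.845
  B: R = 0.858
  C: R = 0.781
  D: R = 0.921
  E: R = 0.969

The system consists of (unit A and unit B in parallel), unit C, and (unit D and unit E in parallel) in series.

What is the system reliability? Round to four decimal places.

0.7619

Parallel (A and B): 1 − (1 − 0.845000)(1 − 0.858000) = 0.977990
Parallel (D and E): 1 − (1 − 0.921000)(1 − 0.969000) = 0.997551
Series ([0.977990], C, and [0.997551]): 0.977990 × 0.781000 × 0.997551 = 0.7619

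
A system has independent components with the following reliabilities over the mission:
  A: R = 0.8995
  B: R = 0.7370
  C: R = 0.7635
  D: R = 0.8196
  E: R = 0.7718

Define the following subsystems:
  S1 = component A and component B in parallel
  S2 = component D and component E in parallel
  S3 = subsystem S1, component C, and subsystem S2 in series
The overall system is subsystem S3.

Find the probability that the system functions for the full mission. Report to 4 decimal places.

Parallel (A and B): 1 − (1 − 0.899500)(1 − 0.737000) = 0.973569
Parallel (D and E): 1 − (1 − 0.819600)(1 − 0.771800) = 0.958833
Series ([0.973569], C, and [0.958833]): 0.973569 × 0.763500 × 0.958833 = 0.7127

0.7127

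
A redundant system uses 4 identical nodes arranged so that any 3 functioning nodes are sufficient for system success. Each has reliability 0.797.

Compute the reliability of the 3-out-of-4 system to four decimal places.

R = Σ_{i=3}^{4} C(4,i) p^i (1−p)^{4−i} with p = 0.797
C(4,3)·0.797^3·0.203^1 = 0.411084
C(4,4)·0.797^4·0.203^0 = 0.403490
Sum = 0.8146

0.8146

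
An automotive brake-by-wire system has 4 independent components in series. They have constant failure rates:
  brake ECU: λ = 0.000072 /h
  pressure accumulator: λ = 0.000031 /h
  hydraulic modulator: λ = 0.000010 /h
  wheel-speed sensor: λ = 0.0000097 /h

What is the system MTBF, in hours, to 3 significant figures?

8150

Series of exponential components: λ_sys = Σ λ_i
λ_sys = 0.000072 + 0.000031 + 0.000010 + 0.0000097 = 1.2270e-04 /h
MTBF = 1 / λ_sys = 8150 h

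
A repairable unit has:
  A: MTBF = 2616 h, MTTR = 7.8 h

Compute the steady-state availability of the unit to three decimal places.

0.997

A(A) = MTBF/(MTBF+MTTR) = 2616/(2616+7.8) = 0.997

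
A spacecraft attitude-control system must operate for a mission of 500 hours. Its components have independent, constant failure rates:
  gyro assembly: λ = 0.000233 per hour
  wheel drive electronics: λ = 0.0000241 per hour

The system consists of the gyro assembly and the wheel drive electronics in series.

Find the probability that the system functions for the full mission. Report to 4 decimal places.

R(gyro assembly) = exp(−0.000233 × 500) = 0.890030
R(wheel drive electronics) = exp(−0.0000241 × 500) = 0.988022
Series (gyro assembly and wheel drive electronics): 0.890030 × 0.988022 = 0.8794

0.8794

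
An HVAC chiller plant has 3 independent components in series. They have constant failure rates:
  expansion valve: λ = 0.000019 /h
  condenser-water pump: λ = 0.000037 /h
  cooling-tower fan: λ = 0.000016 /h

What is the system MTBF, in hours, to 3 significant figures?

Series of exponential components: λ_sys = Σ λ_i
λ_sys = 0.000019 + 0.000037 + 0.000016 = 7.2000e-05 /h
MTBF = 1 / λ_sys = 13900 h

13900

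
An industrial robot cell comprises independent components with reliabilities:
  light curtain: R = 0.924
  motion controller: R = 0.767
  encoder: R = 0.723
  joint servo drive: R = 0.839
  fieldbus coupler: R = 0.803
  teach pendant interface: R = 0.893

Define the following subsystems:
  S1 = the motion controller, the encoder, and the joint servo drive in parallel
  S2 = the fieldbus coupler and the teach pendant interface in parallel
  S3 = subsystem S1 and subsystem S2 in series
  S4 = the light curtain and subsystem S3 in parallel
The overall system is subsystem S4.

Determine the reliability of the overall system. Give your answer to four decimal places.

Parallel (motion controller, encoder, and joint servo drive): 1 − (1 − 0.767000)(1 − 0.723000)(1 − 0.839000) = 0.989609
Parallel (fieldbus coupler and teach pendant interface): 1 − (1 − 0.803000)(1 − 0.893000) = 0.978921
Series ([0.989609] and [0.978921]): 0.989609 × 0.978921 = 0.968749
Parallel (light curtain and [0.968749]): 1 − (1 − 0.924000)(1 − 0.968749) = 0.9976

0.9976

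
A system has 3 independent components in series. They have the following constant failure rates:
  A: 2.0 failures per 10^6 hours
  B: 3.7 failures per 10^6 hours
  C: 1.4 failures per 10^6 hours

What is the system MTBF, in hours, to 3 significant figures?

141000

Series of exponential components: λ_sys = Σ λ_i
λ_sys = 0.0000020 + 0.0000037 + 0.0000014 = 7.1000e-06 /h
MTBF = 1 / λ_sys = 141000 h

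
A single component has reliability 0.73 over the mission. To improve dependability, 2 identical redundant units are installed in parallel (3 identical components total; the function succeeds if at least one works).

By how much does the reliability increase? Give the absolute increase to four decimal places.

0.2503

R_before = 0.73
R_after = 1 − (1 − 0.73)^3 = 0.9803
ΔR = 0.9803 − 0.73 = 0.2503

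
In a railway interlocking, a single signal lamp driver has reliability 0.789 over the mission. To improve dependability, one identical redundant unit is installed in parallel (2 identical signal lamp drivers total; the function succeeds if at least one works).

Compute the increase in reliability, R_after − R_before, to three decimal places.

0.166

R_before = 0.789
R_after = 1 − (1 − 0.789)^2 = 0.955
ΔR = 0.955 − 0.789 = 0.166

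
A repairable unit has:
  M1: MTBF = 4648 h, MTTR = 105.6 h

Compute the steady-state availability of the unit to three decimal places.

0.978

A(M1) = MTBF/(MTBF+MTTR) = 4648/(4648+105.6) = 0.978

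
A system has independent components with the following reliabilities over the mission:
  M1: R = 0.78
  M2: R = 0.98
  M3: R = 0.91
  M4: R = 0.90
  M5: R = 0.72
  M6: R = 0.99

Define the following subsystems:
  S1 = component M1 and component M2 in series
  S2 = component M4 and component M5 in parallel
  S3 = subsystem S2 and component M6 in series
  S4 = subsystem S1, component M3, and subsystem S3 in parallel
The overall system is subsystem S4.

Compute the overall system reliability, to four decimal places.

Series (M1 and M2): 0.780000 × 0.980000 = 0.764400
Parallel (M4 and M5): 1 − (1 − 0.900000)(1 − 0.720000) = 0.972000
Series ([0.972000] and M6): 0.972000 × 0.990000 = 0.962280
Parallel ([0.764400], M3, and [0.962280]): 1 − (1 − 0.764400)(1 − 0.910000)(1 − 0.962280) = 0.9992

0.9992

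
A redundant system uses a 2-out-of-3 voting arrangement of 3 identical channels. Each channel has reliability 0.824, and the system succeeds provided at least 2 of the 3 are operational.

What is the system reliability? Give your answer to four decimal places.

R = Σ_{i=2}^{3} C(3,i) p^i (1−p)^{3−i} with p = 0.824
C(3,2)·0.824^2·0.176^1 = 0.358499
C(3,3)·0.824^3·0.176^0 = 0.559476
Sum = 0.9180

0.9180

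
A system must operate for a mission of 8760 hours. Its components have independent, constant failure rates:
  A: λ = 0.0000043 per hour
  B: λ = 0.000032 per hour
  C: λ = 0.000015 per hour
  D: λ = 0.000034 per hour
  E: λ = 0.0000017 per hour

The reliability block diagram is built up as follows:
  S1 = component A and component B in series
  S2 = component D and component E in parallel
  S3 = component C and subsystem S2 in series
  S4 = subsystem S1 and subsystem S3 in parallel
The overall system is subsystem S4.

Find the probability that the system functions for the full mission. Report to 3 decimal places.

0.966

R(A) = exp(−0.0000043 × 8760) = 0.96303
R(B) = exp(−0.000032 × 8760) = 0.75554
R(C) = exp(−0.000015 × 8760) = 0.87687
R(D) = exp(−0.000034 × 8760) = 0.74242
R(E) = exp(−0.0000017 × 8760) = 0.98522
Series (A and B): 0.96303 × 0.75554 = 0.72761
Parallel (D and E): 1 − (1 − 0.74242)(1 − 0.98522) = 0.99619
Series (C and [0.99619]): 0.87687 × 0.99619 = 0.87353
Parallel ([0.72761] and [0.87353]): 1 − (1 − 0.72761)(1 − 0.87353) = 0.966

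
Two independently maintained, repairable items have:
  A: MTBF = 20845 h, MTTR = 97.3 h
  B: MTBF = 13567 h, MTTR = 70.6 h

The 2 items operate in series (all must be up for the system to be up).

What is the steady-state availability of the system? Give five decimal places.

A(A) = MTBF/(MTBF+MTTR) = 20845/(20845+97.3) = 0.995354
A(B) = MTBF/(MTBF+MTTR) = 13567/(13567+70.6) = 0.994823
Series availability: 0.995354 × 0.994823 = 0.99020

0.99020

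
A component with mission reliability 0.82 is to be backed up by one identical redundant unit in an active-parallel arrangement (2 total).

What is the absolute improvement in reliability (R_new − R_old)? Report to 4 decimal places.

0.1476

R_before = 0.82
R_after = 1 − (1 − 0.82)^2 = 0.9676
ΔR = 0.9676 − 0.82 = 0.1476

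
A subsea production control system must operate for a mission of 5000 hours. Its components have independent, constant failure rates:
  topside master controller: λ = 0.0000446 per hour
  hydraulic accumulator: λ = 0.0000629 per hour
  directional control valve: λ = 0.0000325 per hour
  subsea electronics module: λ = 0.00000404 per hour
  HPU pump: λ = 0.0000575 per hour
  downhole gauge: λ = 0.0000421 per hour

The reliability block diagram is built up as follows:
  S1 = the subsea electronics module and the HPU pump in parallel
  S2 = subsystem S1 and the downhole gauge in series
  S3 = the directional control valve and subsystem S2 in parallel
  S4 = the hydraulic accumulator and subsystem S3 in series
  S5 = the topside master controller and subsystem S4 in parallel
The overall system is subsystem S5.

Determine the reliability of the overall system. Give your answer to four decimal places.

0.9418

R(topside master controller) = exp(−0.0000446 × 5000) = 0.800115
R(hydraulic accumulator) = exp(−0.0000629 × 5000) = 0.730154
R(directional control valve) = exp(−0.0000325 × 5000) = 0.850016
R(subsea electronics module) = exp(−0.00000404 × 5000) = 0.980003
R(HPU pump) = exp(−0.0000575 × 5000) = 0.750137
R(downhole gauge) = exp(−0.0000421 × 5000) = 0.810179
Parallel (subsea electronics module and HPU pump): 1 − (1 − 0.980003)(1 − 0.750137) = 0.995003
Series ([0.995003] and downhole gauge): 0.995003 × 0.810179 = 0.806131
Parallel (directional control valve and [0.806131]): 1 − (1 − 0.850016)(1 − 0.806131) = 0.970923
Series (hydraulic accumulator and [0.970923]): 0.730154 × 0.970923 = 0.708923
Parallel (topside master controller and [0.708923]): 1 − (1 − 0.800115)(1 − 0.708923) = 0.9418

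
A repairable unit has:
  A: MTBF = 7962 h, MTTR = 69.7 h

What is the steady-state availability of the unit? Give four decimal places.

0.9913

A(A) = MTBF/(MTBF+MTTR) = 7962/(7962+69.7) = 0.9913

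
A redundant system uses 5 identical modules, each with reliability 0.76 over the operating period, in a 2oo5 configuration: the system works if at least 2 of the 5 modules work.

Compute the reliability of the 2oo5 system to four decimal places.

R = Σ_{i=2}^{5} C(5,i) p^i (1−p)^{5−i} with p = 0.76
C(5,2)·0.76^2·0.24^3 = 0.079847
C(5,3)·0.76^3·0.24^2 = 0.252850
C(5,4)·0.76^4·0.24^1 = 0.400346
C(5,5)·0.76^5·0.24^0 = 0.253553
Sum = 0.9866

0.9866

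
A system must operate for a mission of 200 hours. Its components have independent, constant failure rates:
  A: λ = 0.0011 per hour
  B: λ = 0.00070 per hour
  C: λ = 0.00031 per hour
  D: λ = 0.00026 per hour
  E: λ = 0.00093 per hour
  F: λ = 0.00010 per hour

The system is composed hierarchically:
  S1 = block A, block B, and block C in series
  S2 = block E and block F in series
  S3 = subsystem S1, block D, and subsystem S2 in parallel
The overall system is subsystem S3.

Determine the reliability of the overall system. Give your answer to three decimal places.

0.997

R(A) = exp(−0.0011 × 200) = 0.80252
R(B) = exp(−0.00070 × 200) = 0.86936
R(C) = exp(−0.00031 × 200) = 0.93988
R(D) = exp(−0.00026 × 200) = 0.94933
R(E) = exp(−0.00093 × 200) = 0.83027
R(F) = exp(−0.00010 × 200) = 0.98020
Series (A, B, and C): 0.80252 × 0.86936 × 0.93988 = 0.65573
Series (E and F): 0.83027 × 0.98020 = 0.81383
Parallel ([0.65573], D, and [0.81383]): 1 − (1 − 0.65573)(1 − 0.94933)(1 − 0.81383) = 0.997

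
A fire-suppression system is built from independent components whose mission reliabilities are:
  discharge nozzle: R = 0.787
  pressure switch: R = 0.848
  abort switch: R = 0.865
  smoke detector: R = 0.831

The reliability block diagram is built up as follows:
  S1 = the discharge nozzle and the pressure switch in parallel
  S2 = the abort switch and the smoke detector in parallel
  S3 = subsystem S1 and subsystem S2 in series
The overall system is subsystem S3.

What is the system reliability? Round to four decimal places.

Parallel (discharge nozzle and pressure switch): 1 − (1 − 0.787000)(1 − 0.848000) = 0.967624
Parallel (abort switch and smoke detector): 1 − (1 − 0.865000)(1 − 0.831000) = 0.977185
Series ([0.967624] and [0.977185]): 0.967624 × 0.977185 = 0.9455

0.9455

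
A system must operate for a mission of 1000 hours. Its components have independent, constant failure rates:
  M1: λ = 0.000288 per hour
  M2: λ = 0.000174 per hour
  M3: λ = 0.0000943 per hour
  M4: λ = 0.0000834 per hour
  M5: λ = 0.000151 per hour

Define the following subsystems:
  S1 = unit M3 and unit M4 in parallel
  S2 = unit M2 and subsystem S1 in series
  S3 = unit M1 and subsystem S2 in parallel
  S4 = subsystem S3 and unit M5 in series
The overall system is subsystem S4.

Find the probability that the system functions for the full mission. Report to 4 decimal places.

R(M1) = exp(−0.000288 × 1000) = 0.749762
R(M2) = exp(−0.000174 × 1000) = 0.840297
R(M3) = exp(−0.0000943 × 1000) = 0.910010
R(M4) = exp(−0.0000834 × 1000) = 0.919983
R(M5) = exp(−0.000151 × 1000) = 0.859848
Parallel (M3 and M4): 1 − (1 − 0.910010)(1 − 0.919983) = 0.992799
Series (M2 and [0.992799]): 0.840297 × 0.992799 = 0.834246
Parallel (M1 and [0.834246]): 1 − (1 − 0.749762)(1 − 0.834246) = 0.958522
Series ([0.958522] and M5): 0.958522 × 0.859848 = 0.8242

0.8242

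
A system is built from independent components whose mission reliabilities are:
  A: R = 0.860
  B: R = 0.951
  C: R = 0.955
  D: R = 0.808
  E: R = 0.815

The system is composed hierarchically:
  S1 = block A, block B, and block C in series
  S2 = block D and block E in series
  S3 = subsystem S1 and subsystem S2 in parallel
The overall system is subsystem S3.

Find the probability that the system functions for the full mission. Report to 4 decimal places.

Series (A, B, and C): 0.860000 × 0.951000 × 0.955000 = 0.781056
Series (D and E): 0.808000 × 0.815000 = 0.658520
Parallel ([0.781056] and [0.658520]): 1 − (1 − 0.781056)(1 − 0.658520) = 0.9252

0.9252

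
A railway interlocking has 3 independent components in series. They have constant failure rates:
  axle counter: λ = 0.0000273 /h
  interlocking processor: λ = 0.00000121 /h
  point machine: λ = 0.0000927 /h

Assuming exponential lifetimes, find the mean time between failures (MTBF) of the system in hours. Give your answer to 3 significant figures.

Series of exponential components: λ_sys = Σ λ_i
λ_sys = 0.0000273 + 0.00000121 + 0.0000927 = 1.2121e-04 /h
MTBF = 1 / λ_sys = 8250 h

8250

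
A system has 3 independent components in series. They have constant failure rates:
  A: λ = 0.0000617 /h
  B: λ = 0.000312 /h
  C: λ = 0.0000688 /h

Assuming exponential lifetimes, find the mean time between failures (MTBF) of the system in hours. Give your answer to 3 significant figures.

Series of exponential components: λ_sys = Σ λ_i
λ_sys = 0.0000617 + 0.000312 + 0.0000688 = 4.4250e-04 /h
MTBF = 1 / λ_sys = 2260 h

2260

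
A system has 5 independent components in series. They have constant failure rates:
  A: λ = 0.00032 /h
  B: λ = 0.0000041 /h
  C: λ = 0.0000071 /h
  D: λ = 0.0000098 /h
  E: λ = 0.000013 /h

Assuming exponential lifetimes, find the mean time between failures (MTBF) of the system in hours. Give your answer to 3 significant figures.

Series of exponential components: λ_sys = Σ λ_i
λ_sys = 0.00032 + 0.0000041 + 0.0000071 + 0.0000098 + 0.000013 = 3.5400e-04 /h
MTBF = 1 / λ_sys = 2820 h

2820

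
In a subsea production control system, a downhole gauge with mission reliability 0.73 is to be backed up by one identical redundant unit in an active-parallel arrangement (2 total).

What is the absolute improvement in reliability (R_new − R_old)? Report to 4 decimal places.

0.1971

R_before = 0.73
R_after = 1 − (1 − 0.73)^2 = 0.9271
ΔR = 0.9271 − 0.73 = 0.1971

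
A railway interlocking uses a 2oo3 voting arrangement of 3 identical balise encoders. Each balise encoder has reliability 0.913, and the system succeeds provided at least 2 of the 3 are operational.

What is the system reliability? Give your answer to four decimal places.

0.9786

R = Σ_{i=2}^{3} C(3,i) p^i (1−p)^{3−i} with p = 0.913
C(3,2)·0.913^2·0.087^1 = 0.217562
C(3,3)·0.913^3·0.087^0 = 0.761048
Sum = 0.9786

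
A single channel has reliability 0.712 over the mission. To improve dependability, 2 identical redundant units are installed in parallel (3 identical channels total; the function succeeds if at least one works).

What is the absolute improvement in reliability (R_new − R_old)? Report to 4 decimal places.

R_before = 0.712
R_after = 1 − (1 − 0.712)^3 = 0.9761
ΔR = 0.9761 − 0.712 = 0.2641

0.2641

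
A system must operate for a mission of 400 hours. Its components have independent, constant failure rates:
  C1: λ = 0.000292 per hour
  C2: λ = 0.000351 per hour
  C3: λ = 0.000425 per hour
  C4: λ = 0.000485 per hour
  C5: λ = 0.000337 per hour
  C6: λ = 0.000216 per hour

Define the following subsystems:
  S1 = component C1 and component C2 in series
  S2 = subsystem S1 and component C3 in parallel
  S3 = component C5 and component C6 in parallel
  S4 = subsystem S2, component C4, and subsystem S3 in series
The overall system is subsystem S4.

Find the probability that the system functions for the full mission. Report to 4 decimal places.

0.7862

R(C1) = exp(−0.000292 × 400) = 0.889763
R(C2) = exp(−0.000351 × 400) = 0.869011
R(C3) = exp(−0.000425 × 400) = 0.843665
R(C4) = exp(−0.000485 × 400) = 0.823658
R(C5) = exp(−0.000337 × 400) = 0.873891
R(C6) = exp(−0.000216 × 400) = 0.917227
Series (C1 and C2): 0.889763 × 0.869011 = 0.773214
Parallel ([0.773214] and C3): 1 − (1 − 0.773214)(1 − 0.843665) = 0.964545
Parallel (C5 and C6): 1 − (1 − 0.873891)(1 − 0.917227) = 0.989562
Series ([0.964545], C4, and [0.989562]): 0.964545 × 0.823658 × 0.989562 = 0.7862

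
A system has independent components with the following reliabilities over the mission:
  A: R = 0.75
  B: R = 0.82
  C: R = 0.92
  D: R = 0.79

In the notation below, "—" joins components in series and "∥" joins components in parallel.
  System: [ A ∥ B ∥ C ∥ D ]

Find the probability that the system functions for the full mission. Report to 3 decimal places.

0.999

Parallel (A, B, C, and D): 1 − (1 − 0.75000)(1 − 0.82000)(1 − 0.92000)(1 − 0.79000) = 0.999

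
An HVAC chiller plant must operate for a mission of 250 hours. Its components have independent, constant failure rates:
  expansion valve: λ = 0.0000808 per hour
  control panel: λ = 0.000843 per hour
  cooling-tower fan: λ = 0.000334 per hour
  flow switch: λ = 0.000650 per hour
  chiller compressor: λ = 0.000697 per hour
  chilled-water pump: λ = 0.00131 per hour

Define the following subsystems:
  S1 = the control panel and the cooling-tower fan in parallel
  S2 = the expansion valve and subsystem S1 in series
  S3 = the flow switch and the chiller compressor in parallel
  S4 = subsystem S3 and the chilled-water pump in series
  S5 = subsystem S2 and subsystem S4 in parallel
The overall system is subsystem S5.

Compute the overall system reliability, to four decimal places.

0.9896

R(expansion valve) = exp(−0.0000808 × 250) = 0.980003
R(control panel) = exp(−0.000843 × 250) = 0.809977
R(cooling-tower fan) = exp(−0.000334 × 250) = 0.919891
R(flow switch) = exp(−0.000650 × 250) = 0.850016
R(chiller compressor) = exp(−0.000697 × 250) = 0.840087
R(chilled-water pump) = exp(−0.00131 × 250) = 0.720723
Parallel (control panel and cooling-tower fan): 1 − (1 − 0.809977)(1 − 0.919891) = 0.984777
Series (expansion valve and [0.984777]): 0.980003 × 0.984777 = 0.965084
Parallel (flow switch and chiller compressor): 1 − (1 − 0.850016)(1 − 0.840087) = 0.976016
Series ([0.976016] and chilled-water pump): 0.976016 × 0.720723 = 0.703437
Parallel ([0.965084] and [0.703437]): 1 − (1 − 0.965084)(1 − 0.703437) = 0.9896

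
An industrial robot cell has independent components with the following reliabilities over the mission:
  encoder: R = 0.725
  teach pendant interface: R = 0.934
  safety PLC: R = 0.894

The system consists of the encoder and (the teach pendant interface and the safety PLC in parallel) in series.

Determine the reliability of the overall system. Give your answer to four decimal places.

Parallel (teach pendant interface and safety PLC): 1 − (1 − 0.934000)(1 − 0.894000) = 0.993004
Series (encoder and [0.993004]): 0.725000 × 0.993004 = 0.7199

0.7199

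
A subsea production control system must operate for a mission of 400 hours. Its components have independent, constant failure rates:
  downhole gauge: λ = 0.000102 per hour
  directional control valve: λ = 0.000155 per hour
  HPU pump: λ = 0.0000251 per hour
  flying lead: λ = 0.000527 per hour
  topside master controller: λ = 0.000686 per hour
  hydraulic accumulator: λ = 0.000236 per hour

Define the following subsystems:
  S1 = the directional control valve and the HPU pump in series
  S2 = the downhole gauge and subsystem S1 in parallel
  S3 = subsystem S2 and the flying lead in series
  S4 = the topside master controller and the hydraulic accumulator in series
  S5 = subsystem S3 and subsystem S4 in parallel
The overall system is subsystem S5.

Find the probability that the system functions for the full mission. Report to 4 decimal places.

0.9407

R(downhole gauge) = exp(−0.000102 × 400) = 0.960021
R(directional control valve) = exp(−0.000155 × 400) = 0.939883
R(HPU pump) = exp(−0.0000251 × 400) = 0.990010
R(flying lead) = exp(−0.000527 × 400) = 0.809936
R(topside master controller) = exp(−0.000686 × 400) = 0.760028
R(hydraulic accumulator) = exp(−0.000236 × 400) = 0.909919
Series (directional control valve and HPU pump): 0.939883 × 0.990010 = 0.930494
Parallel (downhole gauge and [0.930494]): 1 − (1 − 0.960021)(1 − 0.930494) = 0.997221
Series ([0.997221] and flying lead): 0.997221 × 0.809936 = 0.807685
Series (topside master controller and hydraulic accumulator): 0.760028 × 0.909919 = 0.691564
Parallel ([0.807685] and [0.691564]): 1 − (1 − 0.807685)(1 − 0.691564) = 0.9407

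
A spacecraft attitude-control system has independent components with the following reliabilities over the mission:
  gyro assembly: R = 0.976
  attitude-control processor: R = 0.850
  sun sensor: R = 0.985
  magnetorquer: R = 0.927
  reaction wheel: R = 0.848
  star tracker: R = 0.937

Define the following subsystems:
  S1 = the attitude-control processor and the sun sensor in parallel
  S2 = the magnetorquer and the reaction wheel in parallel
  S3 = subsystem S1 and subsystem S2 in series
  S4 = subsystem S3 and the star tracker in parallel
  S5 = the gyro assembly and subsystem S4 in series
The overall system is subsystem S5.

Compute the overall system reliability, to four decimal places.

Parallel (attitude-control processor and sun sensor): 1 − (1 − 0.850000)(1 − 0.985000) = 0.997750
Parallel (magnetorquer and reaction wheel): 1 − (1 − 0.927000)(1 − 0.848000) = 0.988904
Series ([0.997750] and [0.988904]): 0.997750 × 0.988904 = 0.986679
Parallel ([0.986679] and star tracker): 1 − (1 − 0.986679)(1 − 0.937000) = 0.999161
Series (gyro assembly and [0.999161]): 0.976000 × 0.999161 = 0.9752

0.9752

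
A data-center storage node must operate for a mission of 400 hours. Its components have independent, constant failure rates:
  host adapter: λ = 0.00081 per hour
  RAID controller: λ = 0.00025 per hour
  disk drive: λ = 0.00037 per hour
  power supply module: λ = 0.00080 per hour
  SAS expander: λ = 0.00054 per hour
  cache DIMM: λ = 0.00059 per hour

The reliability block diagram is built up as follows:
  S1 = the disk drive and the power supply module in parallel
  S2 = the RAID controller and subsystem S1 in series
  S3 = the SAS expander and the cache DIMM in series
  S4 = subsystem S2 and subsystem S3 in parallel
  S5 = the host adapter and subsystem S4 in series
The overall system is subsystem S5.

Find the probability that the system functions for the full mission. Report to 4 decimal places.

0.6893

R(host adapter) = exp(−0.00081 × 400) = 0.723250
R(RAID controller) = exp(−0.00025 × 400) = 0.904837
R(disk drive) = exp(−0.00037 × 400) = 0.862431
R(power supply module) = exp(−0.00080 × 400) = 0.726149
R(SAS expander) = exp(−0.00054 × 400) = 0.805735
R(cache DIMM) = exp(−0.00059 × 400) = 0.789781
Parallel (disk drive and power supply module): 1 − (1 − 0.862431)(1 − 0.726149) = 0.962327
Series (RAID controller and [0.962327]): 0.904837 × 0.962327 = 0.870749
Series (SAS expander and cache DIMM): 0.805735 × 0.789781 = 0.636354
Parallel ([0.870749] and [0.636354]): 1 − (1 − 0.870749)(1 − 0.636354) = 0.952998
Series (host adapter and [0.952998]): 0.723250 × 0.952998 = 0.6893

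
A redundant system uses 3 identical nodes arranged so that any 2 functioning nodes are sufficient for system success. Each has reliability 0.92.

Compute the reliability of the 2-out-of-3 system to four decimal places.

R = Σ_{i=2}^{3} C(3,i) p^i (1−p)^{3−i} with p = 0.92
C(3,2)·0.92^2·0.08^1 = 0.203136
C(3,3)·0.92^3·0.08^0 = 0.778688
Sum = 0.9818

0.9818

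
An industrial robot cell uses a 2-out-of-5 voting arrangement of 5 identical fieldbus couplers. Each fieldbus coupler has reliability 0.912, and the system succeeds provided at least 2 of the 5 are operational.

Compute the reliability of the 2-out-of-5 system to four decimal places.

R = Σ_{i=2}^{5} C(5,i) p^i (1−p)^{5−i} with p = 0.912
C(5,2)·0.912^2·0.088^3 = 0.005668
C(5,3)·0.912^3·0.088^2 = 0.058742
C(5,4)·0.912^4·0.088^1 = 0.304391
C(5,5)·0.912^5·0.088^0 = 0.630920
Sum = 0.9997

0.9997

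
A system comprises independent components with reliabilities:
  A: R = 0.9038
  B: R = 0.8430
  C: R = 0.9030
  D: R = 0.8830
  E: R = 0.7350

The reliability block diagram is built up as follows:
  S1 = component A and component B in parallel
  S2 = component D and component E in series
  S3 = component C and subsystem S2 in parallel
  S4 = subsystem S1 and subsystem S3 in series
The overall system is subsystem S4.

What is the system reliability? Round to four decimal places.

Parallel (A and B): 1 − (1 − 0.903800)(1 − 0.843000) = 0.984897
Series (D and E): 0.883000 × 0.735000 = 0.649005
Parallel (C and [0.649005]): 1 − (1 − 0.903000)(1 − 0.649005) = 0.965953
Series ([0.984897] and [0.965953]): 0.984897 × 0.965953 = 0.9514

0.9514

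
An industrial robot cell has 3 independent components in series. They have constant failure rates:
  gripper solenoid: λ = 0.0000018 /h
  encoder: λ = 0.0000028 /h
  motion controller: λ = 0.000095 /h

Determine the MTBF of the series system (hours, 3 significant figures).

10000

Series of exponential components: λ_sys = Σ λ_i
λ_sys = 0.0000018 + 0.0000028 + 0.000095 = 9.9600e-05 /h
MTBF = 1 / λ_sys = 10000 h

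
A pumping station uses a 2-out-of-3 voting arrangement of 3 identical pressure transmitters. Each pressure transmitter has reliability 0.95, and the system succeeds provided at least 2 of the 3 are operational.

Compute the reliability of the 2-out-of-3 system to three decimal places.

0.993

R = Σ_{i=2}^{3} C(3,i) p^i (1−p)^{3−i} with p = 0.95
C(3,2)·0.95^2·0.05^1 = 0.13538
C(3,3)·0.95^3·0.05^0 = 0.85738
Sum = 0.993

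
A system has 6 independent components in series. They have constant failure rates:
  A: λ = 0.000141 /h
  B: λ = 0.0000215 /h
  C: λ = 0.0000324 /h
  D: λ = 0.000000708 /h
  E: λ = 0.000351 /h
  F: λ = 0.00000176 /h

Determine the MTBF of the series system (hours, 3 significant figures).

Series of exponential components: λ_sys = Σ λ_i
λ_sys = 0.000141 + 0.0000215 + 0.0000324 + 0.000000708 + 0.000351 + 0.00000176 = 5.4837e-04 /h
MTBF = 1 / λ_sys = 1820 h

1820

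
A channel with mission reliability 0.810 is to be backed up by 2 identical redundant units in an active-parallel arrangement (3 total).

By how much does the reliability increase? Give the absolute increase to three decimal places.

R_before = 0.810
R_after = 1 − (1 − 0.810)^3 = 0.993
ΔR = 0.993 − 0.810 = 0.183

0.183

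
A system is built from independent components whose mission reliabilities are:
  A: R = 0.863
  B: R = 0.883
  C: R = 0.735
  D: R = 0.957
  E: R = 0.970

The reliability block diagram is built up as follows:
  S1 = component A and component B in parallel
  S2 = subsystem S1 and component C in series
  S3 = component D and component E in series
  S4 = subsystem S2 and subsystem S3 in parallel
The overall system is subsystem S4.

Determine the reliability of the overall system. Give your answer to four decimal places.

Parallel (A and B): 1 − (1 − 0.863000)(1 − 0.883000) = 0.983971
Series ([0.983971] and C): 0.983971 × 0.735000 = 0.723219
Series (D and E): 0.957000 × 0.970000 = 0.928290
Parallel ([0.723219] and [0.928290]): 1 − (1 − 0.723219)(1 − 0.928290) = 0.9802

0.9802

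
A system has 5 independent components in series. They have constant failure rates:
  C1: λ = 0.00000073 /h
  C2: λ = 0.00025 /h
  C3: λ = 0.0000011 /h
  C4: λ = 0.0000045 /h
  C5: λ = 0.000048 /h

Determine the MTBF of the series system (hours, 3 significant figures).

Series of exponential components: λ_sys = Σ λ_i
λ_sys = 0.00000073 + 0.00025 + 0.0000011 + 0.0000045 + 0.000048 = 3.0433e-04 /h
MTBF = 1 / λ_sys = 3290 h

3290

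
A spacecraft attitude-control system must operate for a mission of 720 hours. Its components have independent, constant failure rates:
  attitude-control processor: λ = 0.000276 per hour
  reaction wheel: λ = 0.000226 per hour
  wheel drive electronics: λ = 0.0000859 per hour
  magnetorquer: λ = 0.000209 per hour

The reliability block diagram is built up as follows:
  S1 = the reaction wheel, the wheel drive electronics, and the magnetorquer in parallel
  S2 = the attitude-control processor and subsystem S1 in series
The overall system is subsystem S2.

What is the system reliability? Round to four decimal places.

R(attitude-control processor) = exp(−0.000276 × 720) = 0.819779
R(reaction wheel) = exp(−0.000226 × 720) = 0.849829
R(wheel drive electronics) = exp(−0.0000859 × 720) = 0.940026
R(magnetorquer) = exp(−0.000209 × 720) = 0.860295
Parallel (reaction wheel, wheel drive electronics, and magnetorquer): 1 − (1 − 0.849829)(1 − 0.940026)(1 − 0.860295) = 0.998742
Series (attitude-control processor and [0.998742]): 0.819779 × 0.998742 = 0.8187

0.8187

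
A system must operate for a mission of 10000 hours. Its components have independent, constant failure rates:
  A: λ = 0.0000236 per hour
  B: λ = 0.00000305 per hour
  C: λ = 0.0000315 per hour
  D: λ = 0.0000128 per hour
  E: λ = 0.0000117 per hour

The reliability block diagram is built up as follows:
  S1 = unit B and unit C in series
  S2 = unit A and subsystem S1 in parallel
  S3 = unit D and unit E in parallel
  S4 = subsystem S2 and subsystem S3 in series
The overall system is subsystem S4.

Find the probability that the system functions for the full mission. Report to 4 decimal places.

0.9261

R(A) = exp(−0.0000236 × 10000) = 0.789781
R(B) = exp(−0.00000305 × 10000) = 0.969960
R(C) = exp(−0.0000315 × 10000) = 0.729789
R(D) = exp(−0.0000128 × 10000) = 0.879853
R(E) = exp(−0.0000117 × 10000) = 0.889585
Series (B and C): 0.969960 × 0.729789 = 0.707866
Parallel (A and [0.707866]): 1 − (1 − 0.789781)(1 − 0.707866) = 0.938588
Parallel (D and E): 1 − (1 − 0.879853)(1 − 0.889585) = 0.986734
Series ([0.938588] and [0.986734]): 0.938588 × 0.986734 = 0.9261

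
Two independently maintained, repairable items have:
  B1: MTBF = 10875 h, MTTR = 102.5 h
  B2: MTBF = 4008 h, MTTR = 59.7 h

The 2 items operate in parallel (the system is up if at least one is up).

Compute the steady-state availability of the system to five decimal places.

0.99986

A(B1) = MTBF/(MTBF+MTTR) = 10875/(10875+102.5) = 0.990663
A(B2) = MTBF/(MTBF+MTTR) = 4008/(4008+59.7) = 0.985323
Parallel availability: 1 − (1 − 0.990663)(1 − 0.985323) = 0.99986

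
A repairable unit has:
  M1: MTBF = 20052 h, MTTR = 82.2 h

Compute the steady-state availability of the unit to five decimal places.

A(M1) = MTBF/(MTBF+MTTR) = 20052/(20052+82.2) = 0.99592

0.99592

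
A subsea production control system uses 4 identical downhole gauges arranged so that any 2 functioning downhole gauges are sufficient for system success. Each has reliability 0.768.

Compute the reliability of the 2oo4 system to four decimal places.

R = Σ_{i=2}^{4} C(4,i) p^i (1−p)^{4−i} with p = 0.768
C(4,2)·0.768^2·0.232^2 = 0.190480
C(4,3)·0.768^3·0.232^1 = 0.420370
C(4,4)·0.768^4·0.232^0 = 0.347892
Sum = 0.9587

0.9587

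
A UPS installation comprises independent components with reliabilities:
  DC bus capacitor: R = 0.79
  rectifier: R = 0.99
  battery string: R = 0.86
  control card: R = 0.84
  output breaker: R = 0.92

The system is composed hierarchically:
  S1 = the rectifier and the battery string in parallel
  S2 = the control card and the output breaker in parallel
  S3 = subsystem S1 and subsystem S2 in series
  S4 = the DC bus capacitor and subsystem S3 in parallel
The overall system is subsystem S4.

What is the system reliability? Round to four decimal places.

Parallel (rectifier and battery string): 1 − (1 − 0.990000)(1 − 0.860000) = 0.998600
Parallel (control card and output breaker): 1 − (1 − 0.840000)(1 − 0.920000) = 0.987200
Series ([0.998600] and [0.987200]): 0.998600 × 0.987200 = 0.985818
Parallel (DC bus capacitor and [0.985818]): 1 − (1 − 0.790000)(1 − 0.985818) = 0.9970

0.9970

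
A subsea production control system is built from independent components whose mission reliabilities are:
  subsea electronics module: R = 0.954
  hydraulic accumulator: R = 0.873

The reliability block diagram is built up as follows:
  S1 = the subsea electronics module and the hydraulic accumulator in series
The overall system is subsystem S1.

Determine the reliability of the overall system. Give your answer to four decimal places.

0.8328

Series (subsea electronics module and hydraulic accumulator): 0.954000 × 0.873000 = 0.8328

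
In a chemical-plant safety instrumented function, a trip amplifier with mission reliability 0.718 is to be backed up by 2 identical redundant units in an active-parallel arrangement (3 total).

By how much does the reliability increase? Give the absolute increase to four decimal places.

0.2596

R_before = 0.718
R_after = 1 − (1 − 0.718)^3 = 0.9776
ΔR = 0.9776 − 0.718 = 0.2596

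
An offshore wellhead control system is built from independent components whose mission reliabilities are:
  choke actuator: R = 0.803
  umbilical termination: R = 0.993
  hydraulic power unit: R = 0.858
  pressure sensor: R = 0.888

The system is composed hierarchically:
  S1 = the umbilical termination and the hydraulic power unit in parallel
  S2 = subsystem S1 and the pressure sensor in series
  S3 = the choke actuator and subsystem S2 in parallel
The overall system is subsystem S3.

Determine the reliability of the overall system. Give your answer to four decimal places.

0.9778

Parallel (umbilical termination and hydraulic power unit): 1 − (1 − 0.993000)(1 − 0.858000) = 0.999006
Series ([0.999006] and pressure sensor): 0.999006 × 0.888000 = 0.887117
Parallel (choke actuator and [0.887117]): 1 − (1 − 0.803000)(1 − 0.887117) = 0.9778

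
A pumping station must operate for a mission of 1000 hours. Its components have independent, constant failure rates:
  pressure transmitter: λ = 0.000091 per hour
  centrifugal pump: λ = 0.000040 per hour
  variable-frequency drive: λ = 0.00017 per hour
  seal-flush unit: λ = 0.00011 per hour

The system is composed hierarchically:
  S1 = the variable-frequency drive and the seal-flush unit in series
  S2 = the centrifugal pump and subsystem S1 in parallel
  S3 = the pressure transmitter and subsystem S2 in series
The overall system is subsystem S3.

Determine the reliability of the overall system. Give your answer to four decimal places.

R(pressure transmitter) = exp(−0.000091 × 1000) = 0.913018
R(centrifugal pump) = exp(−0.000040 × 1000) = 0.960789
R(variable-frequency drive) = exp(−0.00017 × 1000) = 0.843665
R(seal-flush unit) = exp(−0.00011 × 1000) = 0.895834
Series (variable-frequency drive and seal-flush unit): 0.843665 × 0.895834 = 0.755784
Parallel (centrifugal pump and [0.755784]): 1 − (1 − 0.960789)(1 − 0.755784) = 0.990424
Series (pressure transmitter and [0.990424]): 0.913018 × 0.990424 = 0.9043

0.9043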